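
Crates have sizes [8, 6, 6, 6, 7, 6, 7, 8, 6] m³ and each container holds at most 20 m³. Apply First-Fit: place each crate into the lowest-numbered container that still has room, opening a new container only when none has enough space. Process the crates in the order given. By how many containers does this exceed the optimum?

1

First-Fit: [8,6,6] [6,7,6] [7,8] [6] → 4 containers.
Total size 60 m³; any packing needs at least ⌈60/20⌉ = 3 containers.
An optimal packing achieves that bound: [8,6,6] [8,6,6] [7,7,6] → 3 containers.
Excess: 4 − 3 = 1.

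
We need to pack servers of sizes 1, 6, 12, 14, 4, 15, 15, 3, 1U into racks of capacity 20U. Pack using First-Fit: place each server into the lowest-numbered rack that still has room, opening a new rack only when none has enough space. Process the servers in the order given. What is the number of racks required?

1U → rack 1 (remaining 19U)
6U → rack 1 (remaining 13U)
12U → rack 1 (remaining 1U)
14U → rack 2 (remaining 6U)
4U → rack 2 (remaining 2U)
15U → rack 3 (remaining 5U)
15U → rack 4 (remaining 5U)
3U → rack 3 (remaining 2U)
1U → rack 1 (remaining 0U)
Final racks: [1,6,12,1] [14,4] [15,3] [15].

4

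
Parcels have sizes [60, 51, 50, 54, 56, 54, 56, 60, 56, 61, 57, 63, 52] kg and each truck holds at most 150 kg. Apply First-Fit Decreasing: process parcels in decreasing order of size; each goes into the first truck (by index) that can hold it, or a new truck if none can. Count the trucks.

Sorted descending: 63, 61, 60, 60, 57, 56, 56, 56, 54, 54, 52, 51, 50.
Put 63 kg in truck 1; 87 kg remain.
Put 61 kg in truck 1; 26 kg remain.
Put 60 kg in truck 2; 90 kg remain.
Put 60 kg in truck 2; 30 kg remain.
Put 57 kg in truck 3; 93 kg remain.
Put 56 kg in truck 3; 37 kg remain.
Put 56 kg in truck 4; 94 kg remain.
Put 56 kg in truck 4; 38 kg remain.
Put 54 kg in truck 5; 96 kg remain.
Put 54 kg in truck 5; 42 kg remain.
Put 52 kg in truck 6; 98 kg remain.
Put 51 kg in truck 6; 47 kg remain.
Put 50 kg in truck 7; 100 kg remain.

7 trucks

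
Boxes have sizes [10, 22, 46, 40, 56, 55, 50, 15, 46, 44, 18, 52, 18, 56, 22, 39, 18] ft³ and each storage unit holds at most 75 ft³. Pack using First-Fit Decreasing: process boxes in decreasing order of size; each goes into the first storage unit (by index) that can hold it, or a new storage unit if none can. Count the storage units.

Sorted descending: 56, 56, 55, 52, 50, 46, 46, 44, 40, 39, 22, 22, 18, 18, 18, 15, 10.
56 ft³ → storage unit 1 (remaining 19 ft³)
56 ft³ → storage unit 2 (remaining 19 ft³)
55 ft³ → storage unit 3 (remaining 20 ft³)
52 ft³ → storage unit 4 (remaining 23 ft³)
50 ft³ → storage unit 5 (remaining 25 ft³)
46 ft³ → storage unit 6 (remaining 29 ft³)
46 ft³ → storage unit 7 (remaining 29 ft³)
44 ft³ → storage unit 8 (remaining 31 ft³)
40 ft³ → storage unit 9 (remaining 35 ft³)
39 ft³ → storage unit 10 (remaining 36 ft³)
22 ft³ → storage unit 4 (remaining 1 ft³)
22 ft³ → storage unit 5 (remaining 3 ft³)
18 ft³ → storage unit 1 (remaining 1 ft³)
18 ft³ → storage unit 2 (remaining 1 ft³)
18 ft³ → storage unit 3 (remaining 2 ft³)
15 ft³ → storage unit 6 (remaining 14 ft³)
10 ft³ → storage unit 6 (remaining 4 ft³)

10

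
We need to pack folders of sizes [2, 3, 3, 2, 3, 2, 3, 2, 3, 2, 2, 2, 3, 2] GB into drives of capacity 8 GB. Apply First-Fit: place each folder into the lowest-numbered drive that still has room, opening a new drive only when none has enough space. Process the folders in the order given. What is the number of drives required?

5

2 GB → drive 1 (remaining 6 GB)
3 GB → drive 1 (remaining 3 GB)
3 GB → drive 1 (remaining 0 GB)
2 GB → drive 2 (remaining 6 GB)
3 GB → drive 2 (remaining 3 GB)
2 GB → drive 2 (remaining 1 GB)
3 GB → drive 3 (remaining 5 GB)
2 GB → drive 3 (remaining 3 GB)
3 GB → drive 3 (remaining 0 GB)
2 GB → drive 4 (remaining 6 GB)
2 GB → drive 4 (remaining 4 GB)
2 GB → drive 4 (remaining 2 GB)
3 GB → drive 5 (remaining 5 GB)
2 GB → drive 4 (remaining 0 GB)
Final drives: [2,3,3] [2,3,2] [3,2,3] [2,2,2,2] [3].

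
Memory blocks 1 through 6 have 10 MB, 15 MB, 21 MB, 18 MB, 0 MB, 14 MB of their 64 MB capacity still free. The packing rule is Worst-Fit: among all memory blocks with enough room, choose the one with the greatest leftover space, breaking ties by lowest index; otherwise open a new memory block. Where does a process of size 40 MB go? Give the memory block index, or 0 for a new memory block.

0

No memory block has ≥ 40 MB free, so a new memory block is opened.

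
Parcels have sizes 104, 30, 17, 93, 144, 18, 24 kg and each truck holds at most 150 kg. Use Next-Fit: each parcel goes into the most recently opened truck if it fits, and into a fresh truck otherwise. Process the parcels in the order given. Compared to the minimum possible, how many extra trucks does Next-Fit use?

Next-Fit: [104,30] [17,93] [144] [18,24] → 4 trucks.
Total size 430 kg; any packing needs at least ⌈430/150⌉ = 3 trucks.
An optimal packing achieves that bound: [144] [104,24,18] [93,30,17] → 3 trucks.
Excess: 4 − 3 = 1.

1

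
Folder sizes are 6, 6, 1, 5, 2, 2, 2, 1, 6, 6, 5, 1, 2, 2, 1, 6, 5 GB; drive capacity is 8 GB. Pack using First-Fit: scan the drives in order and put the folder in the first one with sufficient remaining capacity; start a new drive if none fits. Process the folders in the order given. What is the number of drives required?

8

drive 1: place 6 GB, 2 GB left
drive 2: place 6 GB, 2 GB left
drive 1: place 1 GB, 1 GB left
drive 3: place 5 GB, 3 GB left
drive 2: place 2 GB, 0 GB left
drive 3: place 2 GB, 1 GB left
drive 4: place 2 GB, 6 GB left
drive 1: place 1 GB, 0 GB left
drive 4: place 6 GB, 0 GB left
drive 5: place 6 GB, 2 GB left
drive 6: place 5 GB, 3 GB left
drive 3: place 1 GB, 0 GB left
drive 5: place 2 GB, 0 GB left
drive 6: place 2 GB, 1 GB left
drive 6: place 1 GB, 0 GB left
drive 7: place 6 GB, 2 GB left
drive 8: place 5 GB, 3 GB left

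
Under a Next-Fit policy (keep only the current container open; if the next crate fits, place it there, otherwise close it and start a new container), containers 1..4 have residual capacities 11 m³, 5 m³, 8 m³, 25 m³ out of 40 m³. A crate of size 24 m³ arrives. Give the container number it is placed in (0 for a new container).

Next-Fit only looks at container 4, which has 25 m³ free.
24 m³ fits there.

4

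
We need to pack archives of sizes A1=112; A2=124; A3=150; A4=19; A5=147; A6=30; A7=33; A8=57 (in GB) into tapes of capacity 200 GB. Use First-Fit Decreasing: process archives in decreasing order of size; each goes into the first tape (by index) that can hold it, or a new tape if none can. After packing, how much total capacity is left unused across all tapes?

128

Sorted descending: 150, 147, 124, 112, 57, 33, 30, 19.
150 GB → tape 1 (remaining 50 GB)
147 GB → tape 2 (remaining 53 GB)
124 GB → tape 3 (remaining 76 GB)
112 GB → tape 4 (remaining 88 GB)
57 GB → tape 3 (remaining 19 GB)
33 GB → tape 1 (remaining 17 GB)
30 GB → tape 2 (remaining 23 GB)
19 GB → tape 2 (remaining 4 GB)
4 tapes × 200 GB = 800 GB; used 672 GB; unused 128 GB.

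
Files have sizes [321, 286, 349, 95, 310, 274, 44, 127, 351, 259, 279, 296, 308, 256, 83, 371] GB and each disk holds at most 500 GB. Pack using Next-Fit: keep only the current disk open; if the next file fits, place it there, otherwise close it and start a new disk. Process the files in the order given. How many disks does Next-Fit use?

Put 321 GB in disk 1; 179 GB remain.
Put 286 GB in disk 2; 214 GB remain.
Put 349 GB in disk 3; 151 GB remain.
Put 95 GB in disk 3; 56 GB remain.
Put 310 GB in disk 4; 190 GB remain.
Put 274 GB in disk 5; 226 GB remain.
Put 44 GB in disk 5; 182 GB remain.
Put 127 GB in disk 5; 55 GB remain.
Put 351 GB in disk 6; 149 GB remain.
Put 259 GB in disk 7; 241 GB remain.
Put 279 GB in disk 8; 221 GB remain.
Put 296 GB in disk 9; 204 GB remain.
Put 308 GB in disk 10; 192 GB remain.
Put 256 GB in disk 11; 244 GB remain.
Put 83 GB in disk 11; 161 GB remain.
Put 371 GB in disk 12; 129 GB remain.
Final disks: [321] [286] [349,95] [310] [274,44,127] [351] [259] [279] [296] [308] [256,83] [371].

12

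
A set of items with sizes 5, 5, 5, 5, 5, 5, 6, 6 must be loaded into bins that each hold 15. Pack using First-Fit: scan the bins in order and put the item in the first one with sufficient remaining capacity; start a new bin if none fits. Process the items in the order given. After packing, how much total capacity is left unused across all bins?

bin 1: place 5, 10 left
bin 1: place 5, 5 left
bin 1: place 5, 0 left
bin 2: place 5, 10 left
bin 2: place 5, 5 left
bin 2: place 5, 0 left
bin 3: place 6, 9 left
bin 3: place 6, 3 left
3 bins × 15 = 45; used 42; unused 3.

3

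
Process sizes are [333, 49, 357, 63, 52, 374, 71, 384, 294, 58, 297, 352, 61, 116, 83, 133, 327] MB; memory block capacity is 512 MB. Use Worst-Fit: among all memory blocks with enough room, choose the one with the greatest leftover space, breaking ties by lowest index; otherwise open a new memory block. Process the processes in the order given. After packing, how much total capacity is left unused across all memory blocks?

333 MB → memory block 1 (remaining 179 MB)
49 MB → memory block 1 (remaining 130 MB)
357 MB → memory block 2 (remaining 155 MB)
63 MB → memory block 2 (remaining 92 MB)
52 MB → memory block 1 (remaining 78 MB)
374 MB → memory block 3 (remaining 138 MB)
71 MB → memory block 3 (remaining 67 MB)
384 MB → memory block 4 (remaining 128 MB)
294 MB → memory block 5 (remaining 218 MB)
58 MB → memory block 5 (remaining 160 MB)
297 MB → memory block 6 (remaining 215 MB)
352 MB → memory block 7 (remaining 160 MB)
61 MB → memory block 6 (remaining 154 MB)
116 MB → memory block 5 (remaining 44 MB)
83 MB → memory block 7 (remaining 77 MB)
133 MB → memory block 6 (remaining 21 MB)
327 MB → memory block 8 (remaining 185 MB)
8 memory blocks × 512 MB = 4096 MB; used 3404 MB; unused 692 MB.

692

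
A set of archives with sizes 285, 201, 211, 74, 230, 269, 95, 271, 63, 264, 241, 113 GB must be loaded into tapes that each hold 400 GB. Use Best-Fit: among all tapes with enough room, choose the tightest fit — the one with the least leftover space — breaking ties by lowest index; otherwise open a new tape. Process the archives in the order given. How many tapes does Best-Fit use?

8 tapes

285 GB → tape 1 (remaining 115 GB)
201 GB → tape 2 (remaining 199 GB)
211 GB → tape 3 (remaining 189 GB)
74 GB → tape 1 (remaining 41 GB)
230 GB → tape 4 (remaining 170 GB)
269 GB → tape 5 (remaining 131 GB)
95 GB → tape 5 (remaining 36 GB)
271 GB → tape 6 (remaining 129 GB)
63 GB → tape 6 (remaining 66 GB)
264 GB → tape 7 (remaining 136 GB)
241 GB → tape 8 (remaining 159 GB)
113 GB → tape 7 (remaining 23 GB)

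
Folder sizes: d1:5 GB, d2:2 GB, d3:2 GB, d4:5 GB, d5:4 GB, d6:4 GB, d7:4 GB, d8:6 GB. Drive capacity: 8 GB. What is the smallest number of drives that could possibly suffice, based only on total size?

Total size = 5 + 2 + 2 + 5 + 4 + 4 + 4 + 6 = 32 GB.
⌈32 / 8⌉ = 4.

4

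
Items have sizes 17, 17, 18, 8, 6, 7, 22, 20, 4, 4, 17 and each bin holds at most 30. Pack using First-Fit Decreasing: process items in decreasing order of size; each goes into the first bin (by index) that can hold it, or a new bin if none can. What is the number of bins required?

Sorted descending: 22, 20, 18, 17, 17, 17, 8, 7, 6, 4, 4.
Put 22 in bin 1; 8 remain.
Put 20 in bin 2; 10 remain.
Put 18 in bin 3; 12 remain.
Put 17 in bin 4; 13 remain.
Put 17 in bin 5; 13 remain.
Put 17 in bin 6; 13 remain.
Put 8 in bin 1; 0 remain.
Put 7 in bin 2; 3 remain.
Put 6 in bin 3; 6 remain.
Put 4 in bin 3; 2 remain.
Put 4 in bin 4; 9 remain.
Final bins: [22,8] [20,7] [18,6,4] [17,4] [17] [17].

6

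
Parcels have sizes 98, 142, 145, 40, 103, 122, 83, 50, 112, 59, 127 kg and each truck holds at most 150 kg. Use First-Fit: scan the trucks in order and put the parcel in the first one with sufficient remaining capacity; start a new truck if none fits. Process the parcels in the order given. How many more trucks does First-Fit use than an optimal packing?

First-Fit: [98,40] [142] [145] [103] [122] [83,50] [112] [59] [127] → 9 trucks.
Total size 1081 kg; any packing needs at least ⌈1081/150⌉ = 8 trucks.
An optimal packing achieves that bound: [145] [142] [127] [122] [112] [103,40] [98,50] [83,59] → 8 trucks.
Excess: 9 − 8 = 1.

1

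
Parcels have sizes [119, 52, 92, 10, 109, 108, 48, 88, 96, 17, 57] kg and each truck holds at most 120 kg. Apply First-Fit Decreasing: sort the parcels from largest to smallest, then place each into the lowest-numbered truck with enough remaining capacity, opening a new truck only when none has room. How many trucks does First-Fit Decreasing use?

8

Sorted descending: 119, 109, 108, 96, 92, 88, 57, 52, 48, 17, 10.
119 kg → truck 1 (remaining 1 kg)
109 kg → truck 2 (remaining 11 kg)
108 kg → truck 3 (remaining 12 kg)
96 kg → truck 4 (remaining 24 kg)
92 kg → truck 5 (remaining 28 kg)
88 kg → truck 6 (remaining 32 kg)
57 kg → truck 7 (remaining 63 kg)
52 kg → truck 7 (remaining 11 kg)
48 kg → truck 8 (remaining 72 kg)
17 kg → truck 4 (remaining 7 kg)
10 kg → truck 2 (remaining 1 kg)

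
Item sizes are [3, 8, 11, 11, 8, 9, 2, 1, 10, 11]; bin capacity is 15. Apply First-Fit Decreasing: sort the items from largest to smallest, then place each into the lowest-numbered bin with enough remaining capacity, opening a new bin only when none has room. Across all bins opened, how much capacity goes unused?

Sorted descending: 11, 11, 11, 10, 9, 8, 8, 3, 2, 1.
11 → bin 1 (remaining 4)
11 → bin 2 (remaining 4)
11 → bin 3 (remaining 4)
10 → bin 4 (remaining 5)
9 → bin 5 (remaining 6)
8 → bin 6 (remaining 7)
8 → bin 7 (remaining 7)
3 → bin 1 (remaining 1)
2 → bin 2 (remaining 2)
1 → bin 1 (remaining 0)
7 bins × 15 = 105; used 74; unused 31.

31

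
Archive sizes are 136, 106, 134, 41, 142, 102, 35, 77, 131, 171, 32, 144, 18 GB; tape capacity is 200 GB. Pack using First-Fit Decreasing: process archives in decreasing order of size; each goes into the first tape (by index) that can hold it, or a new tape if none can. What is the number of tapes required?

8

Sorted descending: 171, 144, 142, 136, 134, 131, 106, 102, 77, 41, 35, 32, 18.
171 GB → tape 1 (remaining 29 GB)
144 GB → tape 2 (remaining 56 GB)
142 GB → tape 3 (remaining 58 GB)
136 GB → tape 4 (remaining 64 GB)
134 GB → tape 5 (remaining 66 GB)
131 GB → tape 6 (remaining 69 GB)
106 GB → tape 7 (remaining 94 GB)
102 GB → tape 8 (remaining 98 GB)
77 GB → tape 7 (remaining 17 GB)
41 GB → tape 2 (remaining 15 GB)
35 GB → tape 3 (remaining 23 GB)
32 GB → tape 4 (remaining 32 GB)
18 GB → tape 1 (remaining 11 GB)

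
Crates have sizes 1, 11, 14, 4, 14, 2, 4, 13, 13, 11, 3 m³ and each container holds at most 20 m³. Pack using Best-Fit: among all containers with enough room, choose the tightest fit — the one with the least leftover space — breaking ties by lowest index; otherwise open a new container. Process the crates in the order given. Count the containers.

6 containers

container 1: place 1 m³, 19 m³ left
container 1: place 11 m³, 8 m³ left
container 2: place 14 m³, 6 m³ left
container 2: place 4 m³, 2 m³ left
container 3: place 14 m³, 6 m³ left
container 2: place 2 m³, 0 m³ left
container 3: place 4 m³, 2 m³ left
container 4: place 13 m³, 7 m³ left
container 5: place 13 m³, 7 m³ left
container 6: place 11 m³, 9 m³ left
container 4: place 3 m³, 4 m³ left
Final containers: [1,11] [14,4,2] [14,4] [13,3] [13] [11].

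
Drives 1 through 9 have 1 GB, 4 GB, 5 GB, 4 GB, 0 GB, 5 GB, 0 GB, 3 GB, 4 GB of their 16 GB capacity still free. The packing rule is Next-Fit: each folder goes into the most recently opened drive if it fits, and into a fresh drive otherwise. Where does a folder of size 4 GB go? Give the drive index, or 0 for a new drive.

Next-Fit only looks at drive 9, which has 4 GB free.
4 GB fits there.

9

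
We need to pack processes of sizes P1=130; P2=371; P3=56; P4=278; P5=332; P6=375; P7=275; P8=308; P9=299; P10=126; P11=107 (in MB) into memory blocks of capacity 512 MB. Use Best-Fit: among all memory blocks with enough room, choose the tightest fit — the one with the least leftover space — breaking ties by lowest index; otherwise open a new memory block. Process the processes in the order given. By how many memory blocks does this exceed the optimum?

Best-Fit: [130,371] [56,278,107] [332] [375,126] [275] [308] [299] → 7 memory blocks.
7 processes exceed 256 MB (half the capacity), and no two of those can share a memory block, so at least 7 memory blocks are needed.
So 7 is already optimal.

0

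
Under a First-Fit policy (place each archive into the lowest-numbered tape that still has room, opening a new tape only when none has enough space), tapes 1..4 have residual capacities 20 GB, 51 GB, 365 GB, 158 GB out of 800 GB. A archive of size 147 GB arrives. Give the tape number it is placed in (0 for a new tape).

3

Tapes with room: tape 3 (365 GB), tape 4 (158 GB).
The first with room is tape 3.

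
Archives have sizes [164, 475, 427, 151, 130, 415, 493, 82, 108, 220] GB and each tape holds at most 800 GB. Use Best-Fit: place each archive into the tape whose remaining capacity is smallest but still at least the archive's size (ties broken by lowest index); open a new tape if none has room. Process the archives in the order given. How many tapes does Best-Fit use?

4 tapes

Put 164 GB in tape 1; 636 GB remain.
Put 475 GB in tape 1; 161 GB remain.
Put 427 GB in tape 2; 373 GB remain.
Put 151 GB in tape 1; 10 GB remain.
Put 130 GB in tape 2; 243 GB remain.
Put 415 GB in tape 3; 385 GB remain.
Put 493 GB in tape 4; 307 GB remain.
Put 82 GB in tape 2; 161 GB remain.
Put 108 GB in tape 2; 53 GB remain.
Put 220 GB in tape 4; 87 GB remain.
Final tapes: [164,475,151] [427,130,82,108] [415] [493,220].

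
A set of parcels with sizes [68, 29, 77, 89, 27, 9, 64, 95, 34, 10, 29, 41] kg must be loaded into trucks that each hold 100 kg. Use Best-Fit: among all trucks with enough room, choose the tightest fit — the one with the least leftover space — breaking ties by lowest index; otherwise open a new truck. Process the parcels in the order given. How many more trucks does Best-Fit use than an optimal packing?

1

Best-Fit: [68,29] [77,10] [89,9] [27,64] [95] [34,29] [41] → 7 trucks.
Total size 572 kg; any packing needs at least ⌈572/100⌉ = 6 trucks.
An optimal packing achieves that bound: [95] [89,10] [77,9] [68,29] [64,34] [41,29,27] → 6 trucks.
Excess: 7 − 6 = 1.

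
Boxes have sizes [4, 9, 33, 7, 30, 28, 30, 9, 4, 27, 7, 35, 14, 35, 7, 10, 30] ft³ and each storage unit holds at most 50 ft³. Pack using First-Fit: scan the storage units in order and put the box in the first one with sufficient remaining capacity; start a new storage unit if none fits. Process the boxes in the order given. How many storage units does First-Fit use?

storage unit 1: place 4 ft³, 46 ft³ left
storage unit 1: place 9 ft³, 37 ft³ left
storage unit 1: place 33 ft³, 4 ft³ left
storage unit 2: place 7 ft³, 43 ft³ left
storage unit 2: place 30 ft³, 13 ft³ left
storage unit 3: place 28 ft³, 22 ft³ left
storage unit 4: place 30 ft³, 20 ft³ left
storage unit 2: place 9 ft³, 4 ft³ left
storage unit 1: place 4 ft³, 0 ft³ left
storage unit 5: place 27 ft³, 23 ft³ left
storage unit 3: place 7 ft³, 15 ft³ left
storage unit 6: place 35 ft³, 15 ft³ left
storage unit 3: place 14 ft³, 1 ft³ left
storage unit 7: place 35 ft³, 15 ft³ left
storage unit 4: place 7 ft³, 13 ft³ left
storage unit 4: place 10 ft³, 3 ft³ left
storage unit 8: place 30 ft³, 20 ft³ left
Final storage units: [4,9,33,4] [7,30,9] [28,7,14] [30,7,10] [27] [35] [35] [30].

8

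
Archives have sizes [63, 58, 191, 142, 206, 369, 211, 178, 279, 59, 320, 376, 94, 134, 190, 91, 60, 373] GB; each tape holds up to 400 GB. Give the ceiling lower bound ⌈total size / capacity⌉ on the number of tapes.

9

Total size = 63 + 58 + 191 + 142 + 206 + 369 + 211 + 178 + 279 + 59 + 320 + 376 + 94 + 134 + 190 + 91 + 60 + 373 = 3394 GB.
⌈3394 / 400⌉ = 9.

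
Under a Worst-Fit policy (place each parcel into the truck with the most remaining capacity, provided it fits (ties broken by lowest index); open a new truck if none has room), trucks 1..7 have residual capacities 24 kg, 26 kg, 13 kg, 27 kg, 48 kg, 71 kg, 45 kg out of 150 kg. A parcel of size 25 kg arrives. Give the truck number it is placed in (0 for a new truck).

Trucks with room: truck 2 (26 kg), truck 4 (27 kg), truck 5 (48 kg), truck 6 (71 kg), truck 7 (45 kg).
Most room is truck 6 with 71 kg free.

6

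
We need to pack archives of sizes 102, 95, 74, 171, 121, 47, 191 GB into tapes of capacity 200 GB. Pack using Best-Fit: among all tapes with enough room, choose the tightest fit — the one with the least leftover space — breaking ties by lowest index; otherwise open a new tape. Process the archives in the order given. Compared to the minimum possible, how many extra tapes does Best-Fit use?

0

Best-Fit: [102,95] [74,121] [171] [47] [191] → 5 tapes.
Total size 801 GB; any packing needs at least ⌈801/200⌉ = 5 tapes.
So 5 is already optimal.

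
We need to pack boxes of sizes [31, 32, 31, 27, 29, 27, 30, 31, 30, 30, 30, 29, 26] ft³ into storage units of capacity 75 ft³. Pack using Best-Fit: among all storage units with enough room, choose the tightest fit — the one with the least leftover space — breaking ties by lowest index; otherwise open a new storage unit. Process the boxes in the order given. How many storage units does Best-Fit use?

7 storage units

storage unit 1: place 31 ft³, 44 ft³ left
storage unit 1: place 32 ft³, 12 ft³ left
storage unit 2: place 31 ft³, 44 ft³ left
storage unit 2: place 27 ft³, 17 ft³ left
storage unit 3: place 29 ft³, 46 ft³ left
storage unit 3: place 27 ft³, 19 ft³ left
storage unit 4: place 30 ft³, 45 ft³ left
storage unit 4: place 31 ft³, 14 ft³ left
storage unit 5: place 30 ft³, 45 ft³ left
storage unit 5: place 30 ft³, 15 ft³ left
storage unit 6: place 30 ft³, 45 ft³ left
storage unit 6: place 29 ft³, 16 ft³ left
storage unit 7: place 26 ft³, 49 ft³ left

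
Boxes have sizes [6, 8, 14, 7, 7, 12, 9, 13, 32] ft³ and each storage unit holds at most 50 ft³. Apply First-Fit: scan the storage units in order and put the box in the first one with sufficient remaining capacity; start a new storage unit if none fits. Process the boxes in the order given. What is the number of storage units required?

3

Put 6 ft³ in storage unit 1; 44 ft³ remain.
Put 8 ft³ in storage unit 1; 36 ft³ remain.
Put 14 ft³ in storage unit 1; 22 ft³ remain.
Put 7 ft³ in storage unit 1; 15 ft³ remain.
Put 7 ft³ in storage unit 1; 8 ft³ remain.
Put 12 ft³ in storage unit 2; 38 ft³ remain.
Put 9 ft³ in storage unit 2; 29 ft³ remain.
Put 13 ft³ in storage unit 2; 16 ft³ remain.
Put 32 ft³ in storage unit 3; 18 ft³ remain.
Final storage units: [6,8,14,7,7] [12,9,13] [32].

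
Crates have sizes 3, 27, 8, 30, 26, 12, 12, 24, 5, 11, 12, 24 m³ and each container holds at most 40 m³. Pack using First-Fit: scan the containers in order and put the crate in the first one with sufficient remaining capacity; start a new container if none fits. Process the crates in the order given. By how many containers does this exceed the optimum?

1

First-Fit: [3,27,8] [30,5] [26,12] [12,24] [11,12] [24] → 6 containers.
Total size 194 m³; any packing needs at least ⌈194/40⌉ = 5 containers.
An optimal packing achieves that bound: [30,8] [27,12] [26,12] [24,12,3] [24,11,5] → 5 containers.
Excess: 6 − 5 = 1.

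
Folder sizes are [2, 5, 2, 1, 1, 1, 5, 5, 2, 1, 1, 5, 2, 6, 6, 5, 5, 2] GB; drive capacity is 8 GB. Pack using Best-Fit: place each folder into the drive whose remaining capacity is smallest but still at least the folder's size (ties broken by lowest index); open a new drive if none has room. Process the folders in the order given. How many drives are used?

9

Put 2 GB in drive 1; 6 GB remain.
Put 5 GB in drive 1; 1 GB remain.
Put 2 GB in drive 2; 6 GB remain.
Put 1 GB in drive 1; 0 GB remain.
Put 1 GB in drive 2; 5 GB remain.
Put 1 GB in drive 2; 4 GB remain.
Put 5 GB in drive 3; 3 GB remain.
Put 5 GB in drive 4; 3 GB remain.
Put 2 GB in drive 3; 1 GB remain.
Put 1 GB in drive 3; 0 GB remain.
Put 1 GB in drive 4; 2 GB remain.
Put 5 GB in drive 5; 3 GB remain.
Put 2 GB in drive 4; 0 GB remain.
Put 6 GB in drive 6; 2 GB remain.
Put 6 GB in drive 7; 2 GB remain.
Put 5 GB in drive 8; 3 GB remain.
Put 5 GB in drive 9; 3 GB remain.
Put 2 GB in drive 6; 0 GB remain.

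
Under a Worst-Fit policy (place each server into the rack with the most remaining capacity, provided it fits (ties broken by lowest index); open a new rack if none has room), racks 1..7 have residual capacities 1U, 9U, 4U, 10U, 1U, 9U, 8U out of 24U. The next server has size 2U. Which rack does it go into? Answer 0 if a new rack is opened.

4

Racks with room: rack 2 (9U), rack 3 (4U), rack 4 (10U), rack 6 (9U), rack 7 (8U).
Most room is rack 4 with 10U free.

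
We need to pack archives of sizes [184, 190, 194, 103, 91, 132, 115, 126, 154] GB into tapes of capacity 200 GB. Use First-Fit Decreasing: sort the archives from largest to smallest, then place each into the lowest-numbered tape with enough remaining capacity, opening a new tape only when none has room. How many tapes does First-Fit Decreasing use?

8

Sorted descending: 194, 190, 184, 154, 132, 126, 115, 103, 91.
tape 1: place 194 GB, 6 GB left
tape 2: place 190 GB, 10 GB left
tape 3: place 184 GB, 16 GB left
tape 4: place 154 GB, 46 GB left
tape 5: place 132 GB, 68 GB left
tape 6: place 126 GB, 74 GB left
tape 7: place 115 GB, 85 GB left
tape 8: place 103 GB, 97 GB left
tape 8: place 91 GB, 6 GB left
Final tapes: [194] [190] [184] [154] [132] [126] [115] [103,91].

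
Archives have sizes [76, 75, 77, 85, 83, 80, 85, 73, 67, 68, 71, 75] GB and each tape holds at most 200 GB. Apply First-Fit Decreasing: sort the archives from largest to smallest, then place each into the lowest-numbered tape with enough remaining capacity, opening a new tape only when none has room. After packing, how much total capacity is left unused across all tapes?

Sorted descending: 85, 85, 83, 80, 77, 76, 75, 75, 73, 71, 68, 67.
Put 85 GB in tape 1; 115 GB remain.
Put 85 GB in tape 1; 30 GB remain.
Put 83 GB in tape 2; 117 GB remain.
Put 80 GB in tape 2; 37 GB remain.
Put 77 GB in tape 3; 123 GB remain.
Put 76 GB in tape 3; 47 GB remain.
Put 75 GB in tape 4; 125 GB remain.
Put 75 GB in tape 4; 50 GB remain.
Put 73 GB in tape 5; 127 GB remain.
Put 71 GB in tape 5; 56 GB remain.
Put 68 GB in tape 6; 132 GB remain.
Put 67 GB in tape 6; 65 GB remain.
6 tapes × 200 GB = 1200 GB; used 915 GB; unused 285 GB.

285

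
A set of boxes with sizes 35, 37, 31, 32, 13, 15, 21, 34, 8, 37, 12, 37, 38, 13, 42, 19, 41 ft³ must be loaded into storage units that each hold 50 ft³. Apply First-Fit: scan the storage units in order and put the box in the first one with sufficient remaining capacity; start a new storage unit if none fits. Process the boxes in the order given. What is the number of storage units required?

35 ft³ → storage unit 1 (remaining 15 ft³)
37 ft³ → storage unit 2 (remaining 13 ft³)
31 ft³ → storage unit 3 (remaining 19 ft³)
32 ft³ → storage unit 4 (remaining 18 ft³)
13 ft³ → storage unit 1 (remaining 2 ft³)
15 ft³ → storage unit 3 (remaining 4 ft³)
21 ft³ → storage unit 5 (remaining 29 ft³)
34 ft³ → storage unit 6 (remaining 16 ft³)
8 ft³ → storage unit 2 (remaining 5 ft³)
37 ft³ → storage unit 7 (remaining 13 ft³)
12 ft³ → storage unit 4 (remaining 6 ft³)
37 ft³ → storage unit 8 (remaining 13 ft³)
38 ft³ → storage unit 9 (remaining 12 ft³)
13 ft³ → storage unit 5 (remaining 16 ft³)
42 ft³ → storage unit 10 (remaining 8 ft³)
19 ft³ → storage unit 11 (remaining 31 ft³)
41 ft³ → storage unit 12 (remaining 9 ft³)
Final storage units: [35,13] [37,8] [31,15] [32,12] [21,13] [34] [37] [37] [38] [42] [19] [41].

12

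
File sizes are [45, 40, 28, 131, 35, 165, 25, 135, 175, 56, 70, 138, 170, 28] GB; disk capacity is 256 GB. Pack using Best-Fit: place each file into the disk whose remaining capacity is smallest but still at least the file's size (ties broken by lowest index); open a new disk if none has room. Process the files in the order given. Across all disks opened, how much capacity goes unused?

295

disk 1: place 45 GB, 211 GB left
disk 1: place 40 GB, 171 GB left
disk 1: place 28 GB, 143 GB left
disk 1: place 131 GB, 12 GB left
disk 2: place 35 GB, 221 GB left
disk 2: place 165 GB, 56 GB left
disk 2: place 25 GB, 31 GB left
disk 3: place 135 GB, 121 GB left
disk 4: place 175 GB, 81 GB left
disk 4: place 56 GB, 25 GB left
disk 3: place 70 GB, 51 GB left
disk 5: place 138 GB, 118 GB left
disk 6: place 170 GB, 86 GB left
disk 2: place 28 GB, 3 GB left
6 disks × 256 GB = 1536 GB; used 1241 GB; unused 295 GB.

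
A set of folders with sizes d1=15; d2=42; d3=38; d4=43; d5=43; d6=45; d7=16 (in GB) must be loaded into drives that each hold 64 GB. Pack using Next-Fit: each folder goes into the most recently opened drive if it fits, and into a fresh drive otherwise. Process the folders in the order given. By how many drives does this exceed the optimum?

Next-Fit: [15,42] [38] [43] [43] [45,16] → 5 drives.
5 folders exceed 32 GB (half the capacity), and no two of those can share a drive, so at least 5 drives are needed.
So 5 is already optimal.

0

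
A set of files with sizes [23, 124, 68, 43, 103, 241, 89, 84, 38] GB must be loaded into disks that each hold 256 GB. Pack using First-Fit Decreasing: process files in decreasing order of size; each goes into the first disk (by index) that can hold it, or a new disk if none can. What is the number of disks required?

Sorted descending: 241, 124, 103, 89, 84, 68, 43, 38, 23.
241 GB → disk 1 (remaining 15 GB)
124 GB → disk 2 (remaining 132 GB)
103 GB → disk 2 (remaining 29 GB)
89 GB → disk 3 (remaining 167 GB)
84 GB → disk 3 (remaining 83 GB)
68 GB → disk 3 (remaining 15 GB)
43 GB → disk 4 (remaining 213 GB)
38 GB → disk 4 (remaining 175 GB)
23 GB → disk 2 (remaining 6 GB)
Final disks: [241] [124,103,23] [89,84,68] [43,38].

4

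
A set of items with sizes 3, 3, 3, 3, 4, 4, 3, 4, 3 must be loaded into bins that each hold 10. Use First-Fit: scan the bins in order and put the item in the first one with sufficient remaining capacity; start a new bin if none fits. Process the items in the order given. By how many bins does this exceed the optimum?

First-Fit: [3,3,3] [3,4,3] [4,4] [3] → 4 bins.
Total size 30; any packing needs at least ⌈30/10⌉ = 3 bins.
An optimal packing achieves that bound: [4,3,3] [4,3,3] [4,3,3] → 3 bins.
Excess: 4 − 3 = 1.

1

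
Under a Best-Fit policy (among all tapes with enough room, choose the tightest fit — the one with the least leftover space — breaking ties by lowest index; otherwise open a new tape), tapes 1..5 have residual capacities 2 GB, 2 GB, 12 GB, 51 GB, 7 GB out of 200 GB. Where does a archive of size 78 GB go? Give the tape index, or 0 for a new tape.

0

No tape has ≥ 78 GB free, so a new tape is opened.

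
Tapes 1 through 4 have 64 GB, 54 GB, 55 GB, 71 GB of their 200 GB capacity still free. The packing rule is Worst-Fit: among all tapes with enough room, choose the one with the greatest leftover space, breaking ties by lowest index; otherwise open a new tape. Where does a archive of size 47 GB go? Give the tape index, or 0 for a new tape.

4

Tapes with room: tape 1 (64 GB), tape 2 (54 GB), tape 3 (55 GB), tape 4 (71 GB).
Most room is tape 4 with 71 GB free.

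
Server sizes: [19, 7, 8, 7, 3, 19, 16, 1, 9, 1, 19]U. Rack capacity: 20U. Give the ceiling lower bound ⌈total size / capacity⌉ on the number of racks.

6 racks

Total size = 19 + 7 + 8 + 7 + 3 + 19 + 16 + 1 + 9 + 1 + 19 = 109U.
⌈109 / 20⌉ = 6.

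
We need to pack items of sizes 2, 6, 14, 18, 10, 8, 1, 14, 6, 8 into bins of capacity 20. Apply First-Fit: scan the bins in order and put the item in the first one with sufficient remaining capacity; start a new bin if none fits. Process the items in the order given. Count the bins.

2 → bin 1 (remaining 18)
6 → bin 1 (remaining 12)
14 → bin 2 (remaining 6)
18 → bin 3 (remaining 2)
10 → bin 1 (remaining 2)
8 → bin 4 (remaining 12)
1 → bin 1 (remaining 1)
14 → bin 5 (remaining 6)
6 → bin 2 (remaining 0)
8 → bin 4 (remaining 4)

5 bins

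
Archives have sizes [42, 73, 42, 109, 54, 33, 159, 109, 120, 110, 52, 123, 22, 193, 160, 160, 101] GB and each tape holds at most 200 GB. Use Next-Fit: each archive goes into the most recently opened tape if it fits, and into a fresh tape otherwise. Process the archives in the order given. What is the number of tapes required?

11

Put 42 GB in tape 1; 158 GB remain.
Put 73 GB in tape 1; 85 GB remain.
Put 42 GB in tape 1; 43 GB remain.
Put 109 GB in tape 2; 91 GB remain.
Put 54 GB in tape 2; 37 GB remain.
Put 33 GB in tape 2; 4 GB remain.
Put 159 GB in tape 3; 41 GB remain.
Put 109 GB in tape 4; 91 GB remain.
Put 120 GB in tape 5; 80 GB remain.
Put 110 GB in tape 6; 90 GB remain.
Put 52 GB in tape 6; 38 GB remain.
Put 123 GB in tape 7; 77 GB remain.
Put 22 GB in tape 7; 55 GB remain.
Put 193 GB in tape 8; 7 GB remain.
Put 160 GB in tape 9; 40 GB remain.
Put 160 GB in tape 10; 40 GB remain.
Put 101 GB in tape 11; 99 GB remain.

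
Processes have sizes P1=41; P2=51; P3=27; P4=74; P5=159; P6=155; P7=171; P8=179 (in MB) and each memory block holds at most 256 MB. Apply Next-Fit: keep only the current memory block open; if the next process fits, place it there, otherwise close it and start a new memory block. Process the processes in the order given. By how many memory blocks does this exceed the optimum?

Next-Fit: [41,51,27,74] [159] [155] [171] [179] → 5 memory blocks.
Total size 857 MB; any packing needs at least ⌈857/256⌉ = 4 memory blocks.
An optimal packing achieves that bound: [179,74] [171,51,27] [159,41] [155] → 4 memory blocks.
Excess: 5 − 4 = 1.

1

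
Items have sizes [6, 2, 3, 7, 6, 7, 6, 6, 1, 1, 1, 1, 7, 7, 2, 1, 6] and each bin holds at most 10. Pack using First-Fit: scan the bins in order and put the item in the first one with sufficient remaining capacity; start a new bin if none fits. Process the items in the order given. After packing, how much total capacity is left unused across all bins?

6 → bin 1 (remaining 4)
2 → bin 1 (remaining 2)
3 → bin 2 (remaining 7)
7 → bin 2 (remaining 0)
6 → bin 3 (remaining 4)
7 → bin 4 (remaining 3)
6 → bin 5 (remaining 4)
6 → bin 6 (remaining 4)
1 → bin 1 (remaining 1)
1 → bin 1 (remaining 0)
1 → bin 3 (remaining 3)
1 → bin 3 (remaining 2)
7 → bin 7 (remaining 3)
7 → bin 8 (remaining 3)
2 → bin 3 (remaining 0)
1 → bin 4 (remaining 2)
6 → bin 9 (remaining 4)
9 bins × 10 = 90; used 70; unused 20.

20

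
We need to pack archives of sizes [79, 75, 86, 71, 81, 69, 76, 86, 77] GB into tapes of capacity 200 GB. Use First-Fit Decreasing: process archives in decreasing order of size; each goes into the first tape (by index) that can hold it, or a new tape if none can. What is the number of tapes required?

Sorted descending: 86, 86, 81, 79, 77, 76, 75, 71, 69.
Put 86 GB in tape 1; 114 GB remain.
Put 86 GB in tape 1; 28 GB remain.
Put 81 GB in tape 2; 119 GB remain.
Put 79 GB in tape 2; 40 GB remain.
Put 77 GB in tape 3; 123 GB remain.
Put 76 GB in tape 3; 47 GB remain.
Put 75 GB in tape 4; 125 GB remain.
Put 71 GB in tape 4; 54 GB remain.
Put 69 GB in tape 5; 131 GB remain.
Final tapes: [86,86] [81,79] [77,76] [75,71] [69].

5 tapes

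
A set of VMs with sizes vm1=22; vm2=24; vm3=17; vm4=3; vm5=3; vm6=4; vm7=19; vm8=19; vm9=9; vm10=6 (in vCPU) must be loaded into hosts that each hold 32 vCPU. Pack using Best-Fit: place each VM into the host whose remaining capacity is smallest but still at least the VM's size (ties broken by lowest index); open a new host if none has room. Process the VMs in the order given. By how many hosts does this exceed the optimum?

0

Best-Fit: [22,4,6] [24,3,3] [17] [19,9] [19] → 5 hosts.
5 VMs exceed 16 vCPU (half the capacity), and no two of those can share a host, so at least 5 hosts are needed.
So 5 is already optimal.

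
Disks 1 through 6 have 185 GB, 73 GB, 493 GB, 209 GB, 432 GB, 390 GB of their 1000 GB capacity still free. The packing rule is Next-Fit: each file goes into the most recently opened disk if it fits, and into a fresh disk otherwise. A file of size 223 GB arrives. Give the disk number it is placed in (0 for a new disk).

Next-Fit only looks at disk 6, which has 390 GB free.
223 GB fits there.

6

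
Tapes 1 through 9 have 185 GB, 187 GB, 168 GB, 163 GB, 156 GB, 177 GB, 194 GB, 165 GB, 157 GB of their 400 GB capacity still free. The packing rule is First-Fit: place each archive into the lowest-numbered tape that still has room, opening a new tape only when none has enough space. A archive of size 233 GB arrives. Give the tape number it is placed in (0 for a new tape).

No tape has ≥ 233 GB free, so a new tape is opened.

0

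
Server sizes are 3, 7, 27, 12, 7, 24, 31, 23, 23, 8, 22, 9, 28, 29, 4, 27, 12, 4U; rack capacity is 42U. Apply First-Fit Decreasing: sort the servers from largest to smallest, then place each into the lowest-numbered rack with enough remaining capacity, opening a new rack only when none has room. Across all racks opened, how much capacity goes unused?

78

Sorted descending: 31, 29, 28, 27, 27, 24, 23, 23, 22, 12, 12, 9, 8, 7, 7, 4, 4, 3.
Put 31U in rack 1; 11U remain.
Put 29U in rack 2; 13U remain.
Put 28U in rack 3; 14U remain.
Put 27U in rack 4; 15U remain.
Put 27U in rack 5; 15U remain.
Put 24U in rack 6; 18U remain.
Put 23U in rack 7; 19U remain.
Put 23U in rack 8; 19U remain.
Put 22U in rack 9; 20U remain.
Put 12U in rack 2; 1U remain.
Put 12U in rack 3; 2U remain.
Put 9U in rack 1; 2U remain.
Put 8U in rack 4; 7U remain.
Put 7U in rack 4; 0U remain.
Put 7U in rack 5; 8U remain.
Put 4U in rack 5; 4U remain.
Put 4U in rack 5; 0U remain.
Put 3U in rack 6; 15U remain.
9 racks × 42U = 378U; used 300U; unused 78U.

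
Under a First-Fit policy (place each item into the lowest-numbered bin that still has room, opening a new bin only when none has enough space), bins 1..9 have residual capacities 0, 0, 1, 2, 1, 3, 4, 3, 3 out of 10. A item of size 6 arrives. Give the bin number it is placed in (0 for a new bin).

0

No bin has ≥ 6 free, so a new bin is opened.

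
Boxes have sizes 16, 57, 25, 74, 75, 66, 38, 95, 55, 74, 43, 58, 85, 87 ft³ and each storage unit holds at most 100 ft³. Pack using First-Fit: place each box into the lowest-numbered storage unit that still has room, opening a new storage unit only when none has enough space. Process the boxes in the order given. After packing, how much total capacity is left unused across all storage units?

Put 16 ft³ in storage unit 1; 84 ft³ remain.
Put 57 ft³ in storage unit 1; 27 ft³ remain.
Put 25 ft³ in storage unit 1; 2 ft³ remain.
Put 74 ft³ in storage unit 2; 26 ft³ remain.
Put 75 ft³ in storage unit 3; 25 ft³ remain.
Put 66 ft³ in storage unit 4; 34 ft³ remain.
Put 38 ft³ in storage unit 5; 62 ft³ remain.
Put 95 ft³ in storage unit 6; 5 ft³ remain.
Put 55 ft³ in storage unit 5; 7 ft³ remain.
Put 74 ft³ in storage unit 7; 26 ft³ remain.
Put 43 ft³ in storage unit 8; 57 ft³ remain.
Put 58 ft³ in storage unit 9; 42 ft³ remain.
Put 85 ft³ in storage unit 10; 15 ft³ remain.
Put 87 ft³ in storage unit 11; 13 ft³ remain.
11 storage units × 100 ft³ = 1100 ft³; used 848 ft³; unused 252 ft³.

252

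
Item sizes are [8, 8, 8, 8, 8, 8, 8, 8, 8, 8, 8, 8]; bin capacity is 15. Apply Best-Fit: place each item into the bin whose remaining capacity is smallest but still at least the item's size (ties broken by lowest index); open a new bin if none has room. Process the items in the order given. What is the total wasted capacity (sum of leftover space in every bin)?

8 → bin 1 (remaining 7)
8 → bin 2 (remaining 7)
8 → bin 3 (remaining 7)
8 → bin 4 (remaining 7)
8 → bin 5 (remaining 7)
8 → bin 6 (remaining 7)
8 → bin 7 (remaining 7)
8 → bin 8 (remaining 7)
8 → bin 9 (remaining 7)
8 → bin 10 (remaining 7)
8 → bin 11 (remaining 7)
8 → bin 12 (remaining 7)
12 bins × 15 = 180; used 96; unused 84.

84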